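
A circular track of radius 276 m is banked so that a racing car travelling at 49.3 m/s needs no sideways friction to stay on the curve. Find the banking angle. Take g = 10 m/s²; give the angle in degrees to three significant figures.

41.4°

For a frictionless banked turn: horizontally N sinθ = mv²/r and vertically N cosθ = mg.
Dividing: tanθ = v²/(r g) = (49.3)²/(276 × 10.0) = 2430/2760 = 0.8806.
θ = arctan(0.8806) = 41.37°.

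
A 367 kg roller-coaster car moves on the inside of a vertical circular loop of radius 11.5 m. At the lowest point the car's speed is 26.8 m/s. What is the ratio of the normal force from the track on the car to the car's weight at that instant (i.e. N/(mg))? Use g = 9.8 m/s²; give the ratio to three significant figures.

At the bottom, N − mg = mv²/r, so N = m(v²/r + g) and N/(mg) = v²/(rg) + 1 = (26.8)²/(11.5 × 9.8) + 1 = 6.373 + 1 = 7.373.

7.37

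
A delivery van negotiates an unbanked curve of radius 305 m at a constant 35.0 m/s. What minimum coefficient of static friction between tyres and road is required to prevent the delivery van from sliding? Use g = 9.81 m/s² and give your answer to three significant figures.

0.409

Friction provides the centripetal force: μ_s m g = m v²/r, so μ_s = v²/(g r) = (35.00)²/(9.81 × 305) = 1225/2992 = 0.4094.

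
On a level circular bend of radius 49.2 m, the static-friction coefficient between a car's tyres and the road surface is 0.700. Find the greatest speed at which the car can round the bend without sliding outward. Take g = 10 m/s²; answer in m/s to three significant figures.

18.6 m/s

Friction provides the centripetal force on a flat curve. At maximum speed it is at its limiting value: μ_s m g = m v²/r.
Mass cancels: v_max = √(μ_s g r) = √(0.700 × 10.0 × 49.2) = √344.4 = 18.56 m/s.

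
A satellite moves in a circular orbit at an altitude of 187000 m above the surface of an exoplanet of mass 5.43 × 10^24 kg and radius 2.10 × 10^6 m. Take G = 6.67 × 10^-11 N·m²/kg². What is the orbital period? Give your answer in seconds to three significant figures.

1140 s

r = R + h = 2.10 × 10^6 + 187000 = 2.287 × 10^6 m. Gravity provides the centripetal force: G M m / r² = m v² / r ⇒ v = √(GM/r) = 12580 m/s.
T = 2πr/v = 2π × 2.287 × 10^6 / 12580 = 1142 s.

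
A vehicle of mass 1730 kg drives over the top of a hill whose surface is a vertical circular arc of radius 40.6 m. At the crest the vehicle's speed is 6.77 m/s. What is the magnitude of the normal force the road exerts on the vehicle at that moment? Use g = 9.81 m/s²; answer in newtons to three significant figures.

At the crest the centripetal acceleration points downward (toward the centre of the arc), so mg − N = mv²/r.
N = m(g − v²/r) = 1730 × (9.81 − (6.77)²/40.6) = 1730 × (9.81 − 1.129) = 1730 × 8.681 = 15020 N.

15000 N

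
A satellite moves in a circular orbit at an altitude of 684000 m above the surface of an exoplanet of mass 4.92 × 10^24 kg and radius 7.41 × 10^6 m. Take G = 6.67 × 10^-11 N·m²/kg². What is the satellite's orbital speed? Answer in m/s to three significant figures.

6370 m/s

Orbital radius r = R + h = 7.41 × 10^6 + 684000 = 8.094 × 10^6 m.
Gravity supplies the centripetal force: G M m / r² = m v² / r, so v = √(GM/r).
v = √(6.67 × 10^-11 × 4.92 × 10^24 / 8.094 × 10^6) = √(4.054 × 10^7) = 6367 m/s.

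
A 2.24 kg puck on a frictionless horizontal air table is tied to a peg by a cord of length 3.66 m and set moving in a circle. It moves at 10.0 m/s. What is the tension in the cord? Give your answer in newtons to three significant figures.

The tension is the only horizontal force, so it supplies the full centripetal force: T = m v²/r = 2.24 × (10.00)²/3.66 = 2.24 × 100.0/3.66 = 61.20 N.

61.2 N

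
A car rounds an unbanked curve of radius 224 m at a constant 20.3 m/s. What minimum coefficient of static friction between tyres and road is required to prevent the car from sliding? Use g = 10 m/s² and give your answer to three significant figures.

Friction provides the centripetal force: μ_s m g = m v²/r, so μ_s = v²/(g r) = (20.30)²/(10.0 × 224) = 412.1/2240 = 0.1840.

0.184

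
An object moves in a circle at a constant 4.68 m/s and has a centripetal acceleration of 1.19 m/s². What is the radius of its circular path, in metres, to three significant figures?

18.4 m

a_c = v²/r ⇒ r = v²/a_c = (4.68)²/1.19 = 21.90/1.19 = 18.41 m.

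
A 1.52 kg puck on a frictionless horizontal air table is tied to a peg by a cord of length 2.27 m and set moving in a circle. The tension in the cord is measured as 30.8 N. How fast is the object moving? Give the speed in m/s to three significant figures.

6.78 m/s

T = m v²/r ⇒ v = √(T r / m) = √(30.8 × 2.27 / 1.52) = √46.00 = 6.782 m/s.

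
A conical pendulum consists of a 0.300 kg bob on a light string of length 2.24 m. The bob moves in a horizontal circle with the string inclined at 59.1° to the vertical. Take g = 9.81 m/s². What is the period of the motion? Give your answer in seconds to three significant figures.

2.15 s

r = L sinθ = 1.922 m. From T sinθ = mω²r and T cosθ = mg: tanθ = ω²r/g, so ω² = g tanθ / r = g/(L cosθ).
ω = √(g/(L cosθ)) = √(9.81/(2.24 × 0.5135)) = √8.528 = 2.920 rad/s.
Period = 2π/ω = 2.152 s.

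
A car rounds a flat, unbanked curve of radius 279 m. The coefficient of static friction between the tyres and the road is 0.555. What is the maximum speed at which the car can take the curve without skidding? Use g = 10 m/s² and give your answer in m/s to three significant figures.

39.4 m/s

The only inward force on a level bend is static friction, so at the limit f_s = μ_s N = μ_s m g = m v²/r.
Mass cancels: v_max = √(μ_s g r) = √(0.555 × 10.0 × 279) = √1548 = 39.35 m/s.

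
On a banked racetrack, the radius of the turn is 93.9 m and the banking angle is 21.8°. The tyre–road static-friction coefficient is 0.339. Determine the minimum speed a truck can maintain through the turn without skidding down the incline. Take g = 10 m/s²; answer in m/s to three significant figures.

At the minimum speed, friction acts up the slope at its limiting value f = μN. Radially (horizontal, toward centre): N sinθ − μN cosθ = mv²/r. Vertically: N cosθ + μN sinθ = mg.
Dividing: v² = r g (sinθ − μcosθ)/(cosθ + μsinθ).
sinθ − μcosθ = 0.3714 − 0.339×0.9285 = 0.05661; cosθ + μsinθ = 0.9285 + 0.339×0.3714 = 1.054.
v² = 93.9 × 10.0 × 0.05661/1.054 = 50.42 m²/s², so v = 7.100 m/s.

7.10 m/s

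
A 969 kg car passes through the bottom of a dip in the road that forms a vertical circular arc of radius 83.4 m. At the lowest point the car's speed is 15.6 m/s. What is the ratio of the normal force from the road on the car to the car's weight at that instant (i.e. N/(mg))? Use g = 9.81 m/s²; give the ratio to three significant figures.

1.30

At the bottom, N − mg = mv²/r, so N = m(v²/r + g) and N/(mg) = v²/(rg) + 1 = (15.6)²/(83.4 × 9.81) + 1 = 0.2975 + 1 = 1.297.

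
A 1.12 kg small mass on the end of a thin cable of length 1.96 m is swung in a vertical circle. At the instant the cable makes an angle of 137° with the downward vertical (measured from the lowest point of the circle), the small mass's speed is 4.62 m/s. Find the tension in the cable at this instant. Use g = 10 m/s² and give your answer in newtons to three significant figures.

Take the radial direction toward the centre of the circle as positive. The component of the weight along the string toward the centre is −mg cos φ (φ measured from the bottom), so Newton's second law along the string gives T − mg cos φ = m v²/r.
cos 137° = -0.7314, so T = m(v²/r + g cos φ) = 1.12 × ((4.62)²/1.96 + 10.0 × -0.7314) = 1.12 × (10.89 + (-7.314)) = 1.12 × 3.576 = 4.006 N.

4.01 N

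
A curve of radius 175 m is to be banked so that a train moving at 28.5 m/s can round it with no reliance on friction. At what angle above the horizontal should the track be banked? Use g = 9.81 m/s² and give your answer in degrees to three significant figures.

25.3°

With no friction, the horizontal component of the normal force provides the centripetal force: N sinθ = mv²/r, while N cosθ = mg vertically.
Dividing: tanθ = v²/(r g) = (28.5)²/(175 × 9.81) = 812.2/1717 = 0.4731.
θ = arctan(0.4731) = 25.32°.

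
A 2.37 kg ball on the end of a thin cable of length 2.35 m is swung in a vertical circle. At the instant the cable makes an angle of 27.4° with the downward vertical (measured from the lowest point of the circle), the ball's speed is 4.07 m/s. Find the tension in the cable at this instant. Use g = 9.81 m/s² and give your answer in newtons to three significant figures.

Take the radial direction toward the centre of the circle as positive. The component of the weight along the string toward the centre is −mg cos φ (φ measured from the bottom), so Newton's second law along the string gives T − mg cos φ = m v²/r.
cos 27.4° = 0.8878, so T = m(v²/r + g cos φ) = 2.37 × ((4.07)²/2.35 + 9.81 × 0.8878) = 2.37 × (7.049 + (8.709)) = 2.37 × 15.76 = 37.35 N.

37.3 N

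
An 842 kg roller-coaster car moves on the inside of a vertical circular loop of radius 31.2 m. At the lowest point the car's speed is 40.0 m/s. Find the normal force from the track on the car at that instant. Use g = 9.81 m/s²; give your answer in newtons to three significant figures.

At the lowest point, N points up (toward the centre) and the weight mg points down (away from the centre), so the net inward force is N − mg = mv²/r.
N = m(v²/r + g) = 842 × ((40.0)²/31.2 + 9.81) = 842 × (51.28 + 9.81) = 842 × 61.09 = 51440 N.

51400 N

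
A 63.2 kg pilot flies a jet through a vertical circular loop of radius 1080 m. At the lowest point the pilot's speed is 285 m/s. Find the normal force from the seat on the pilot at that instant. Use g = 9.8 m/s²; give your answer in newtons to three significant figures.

At the lowest point, N points up (toward the centre) and the weight mg points down (away from the centre), so the net inward force is N − mg = mv²/r.
N = m(v²/r + g) = 63.2 × ((285)²/1080 + 9.8) = 63.2 × (75.21 + 9.8) = 63.2 × 85.01 = 5373 N.

5370 N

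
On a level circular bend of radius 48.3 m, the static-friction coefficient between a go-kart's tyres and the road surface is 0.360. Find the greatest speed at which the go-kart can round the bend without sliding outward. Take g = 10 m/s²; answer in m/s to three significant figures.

13.2 m/s

The only inward force on a level bend is static friction, so at the limit f_s = μ_s N = μ_s m g = m v²/r.
Mass cancels: v_max = √(μ_s g r) = √(0.360 × 10.0 × 48.3) = √173.9 = 13.19 m/s.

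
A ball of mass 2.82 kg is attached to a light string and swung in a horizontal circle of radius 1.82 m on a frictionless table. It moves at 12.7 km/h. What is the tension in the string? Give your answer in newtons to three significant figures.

19.3 N

v = 12.7 km/h = 12.7/3.6 = 3.528 m/s.
The tension is the only horizontal force, so it supplies the full centripetal force: T = m v²/r = 2.82 × (3.528)²/1.82 = 2.82 × 12.45/1.82 = 19.28 N.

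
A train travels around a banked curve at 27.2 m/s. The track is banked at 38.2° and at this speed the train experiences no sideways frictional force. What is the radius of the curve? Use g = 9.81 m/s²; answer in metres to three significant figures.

95.8 m

Frictionless banking: tanθ = v²/(rg), so r = v²/(g tanθ).
r = (27.2)²/(9.81 × tan 38.2°) = 739.8/(9.81 × 0.7869) = 739.8/7.720 = 95.84 m.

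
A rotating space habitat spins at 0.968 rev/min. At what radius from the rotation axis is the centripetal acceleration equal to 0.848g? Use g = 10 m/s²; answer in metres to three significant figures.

ω = 0.968 rev/min × 2π/60 = 0.1014 rad/s.
a_c = ω²r = 0.848g ⇒ r = 0.848 × 10.0 / (0.1014)² = 8.480/0.01028 = 825.3 m.

825 m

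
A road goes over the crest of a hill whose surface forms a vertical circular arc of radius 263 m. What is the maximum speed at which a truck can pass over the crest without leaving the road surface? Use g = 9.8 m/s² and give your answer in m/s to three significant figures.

50.8 m/s

At the crest the centre of the circle is below the truck, so the net downward (centripetal) force is mg − N = mv²/r.
The truck leaves the road when N → 0, giving v_max = √(g r) = √(9.8 × 263) = 50.77 m/s.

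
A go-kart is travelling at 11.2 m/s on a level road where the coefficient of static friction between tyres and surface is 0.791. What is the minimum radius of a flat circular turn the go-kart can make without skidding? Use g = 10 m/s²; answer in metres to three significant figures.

15.9 m

At the limit, μ_s m g = m v²/r, so r_min = v²/(μ_s g) = (11.2)²/(0.791 × 10.0) = 125.4/7.910 = 15.86 m.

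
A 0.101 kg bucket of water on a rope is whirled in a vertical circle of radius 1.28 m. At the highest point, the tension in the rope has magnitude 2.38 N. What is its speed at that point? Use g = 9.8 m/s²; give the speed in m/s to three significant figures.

6.54 m/s

At the top, T + mg = mv²/r, so v = √(r(T/m + g)) = √(1.28 × (2.38/0.101 + 9.8)) = √(1.28 × 33.36) = √42.71 = 6.535 m/s.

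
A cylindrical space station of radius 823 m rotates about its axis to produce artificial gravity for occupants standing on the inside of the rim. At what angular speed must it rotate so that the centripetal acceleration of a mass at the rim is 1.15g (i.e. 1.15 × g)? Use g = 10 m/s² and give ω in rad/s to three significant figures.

0.118 rad/s

Centripetal acceleration a_c = ω²r. Setting ω²r = 1.15g:
ω = √(1.15g / r) = √(1.15 × 10.0 / 823) = √0.01397 = 0.1182 rad/s.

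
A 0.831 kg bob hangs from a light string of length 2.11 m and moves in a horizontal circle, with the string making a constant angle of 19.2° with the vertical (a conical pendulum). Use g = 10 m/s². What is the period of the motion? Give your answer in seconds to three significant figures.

r = L sinθ = 0.6939 m. From T sinθ = mω²r and T cosθ = mg: tanθ = ω²r/g, so ω² = g tanθ / r = g/(L cosθ).
ω = √(g/(L cosθ)) = √(10.0/(2.11 × 0.9444)) = √5.018 = 2.240 rad/s.
Period = 2π/ω = 2.805 s.

2.80 s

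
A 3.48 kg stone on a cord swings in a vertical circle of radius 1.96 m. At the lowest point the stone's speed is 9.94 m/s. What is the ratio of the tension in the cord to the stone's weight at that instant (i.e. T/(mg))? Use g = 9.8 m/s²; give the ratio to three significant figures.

At the bottom, T − mg = mv²/r, so T = m(v²/r + g) and T/(mg) = v²/(rg) + 1 = (9.94)²/(1.96 × 9.8) + 1 = 5.144 + 1 = 6.144.

6.14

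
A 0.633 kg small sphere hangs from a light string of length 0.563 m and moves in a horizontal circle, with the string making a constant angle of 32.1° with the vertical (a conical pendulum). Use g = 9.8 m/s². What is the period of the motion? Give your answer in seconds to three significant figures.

r = L sinθ = 0.2992 m. From T sinθ = mω²r and T cosθ = mg: tanθ = ω²r/g, so ω² = g tanθ / r = g/(L cosθ).
ω = √(g/(L cosθ)) = √(9.8/(0.563 × 0.8471)) = √20.55 = 4.533 rad/s.
Period = 2π/ω = 1.386 s.

1.39 s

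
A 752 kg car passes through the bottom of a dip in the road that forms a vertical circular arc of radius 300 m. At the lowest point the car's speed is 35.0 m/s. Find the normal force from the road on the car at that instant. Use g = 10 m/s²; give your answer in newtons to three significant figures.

10600 N

At the lowest point, N points up (toward the centre) and the weight mg points down (away from the centre), so the net inward force is N − mg = mv²/r.
N = m(v²/r + g) = 752 × ((35.0)²/300 + 10.0) = 752 × (4.083 + 10.0) = 752 × 14.08 = 10590 N.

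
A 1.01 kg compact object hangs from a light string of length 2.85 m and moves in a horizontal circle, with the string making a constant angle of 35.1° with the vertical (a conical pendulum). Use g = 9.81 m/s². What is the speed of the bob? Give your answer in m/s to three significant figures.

3.36 m/s

The radius of the circle is r = L sinθ = 2.85 × sin 35.1° = 1.639 m.
Horizontally T sinθ = mv²/r and vertically T cosθ = mg, so tanθ = v²/(rg).
v = √(r g tanθ) = √(1.639 × 9.81 × 0.7028) = √11.30 = 3.361 m/s.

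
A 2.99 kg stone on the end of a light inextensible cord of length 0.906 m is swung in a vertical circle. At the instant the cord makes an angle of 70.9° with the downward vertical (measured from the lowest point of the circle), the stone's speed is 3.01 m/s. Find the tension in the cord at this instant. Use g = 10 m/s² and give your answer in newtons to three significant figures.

39.7 N

Take the radial direction toward the centre of the circle as positive. The component of the weight along the string toward the centre is −mg cos φ (φ measured from the bottom), so Newton's second law along the string gives T − mg cos φ = m v²/r.
cos 70.9° = 0.3272, so T = m(v²/r + g cos φ) = 2.99 × ((3.01)²/0.906 + 10.0 × 0.3272) = 2.99 × (10.00 + (3.272)) = 2.99 × 13.27 = 39.68 N.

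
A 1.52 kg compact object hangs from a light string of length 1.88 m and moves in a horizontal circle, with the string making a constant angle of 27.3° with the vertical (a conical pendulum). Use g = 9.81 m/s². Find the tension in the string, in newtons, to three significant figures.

Vertically the bob has no acceleration, so T cosθ = mg.
T = mg/cosθ = 1.52 × 9.81 / cos 27.3° = 14.91/0.8886 = 16.78 N.

16.8 N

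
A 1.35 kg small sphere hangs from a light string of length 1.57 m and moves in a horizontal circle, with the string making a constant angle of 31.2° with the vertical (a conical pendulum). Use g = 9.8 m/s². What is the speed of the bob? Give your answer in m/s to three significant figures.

2.20 m/s

The radius of the circle is r = L sinθ = 1.57 × sin 31.2° = 0.8133 m.
Horizontally T sinθ = mv²/r and vertically T cosθ = mg, so tanθ = v²/(rg).
v = √(r g tanθ) = √(0.8133 × 9.8 × 0.6056) = √4.827 = 2.197 m/s.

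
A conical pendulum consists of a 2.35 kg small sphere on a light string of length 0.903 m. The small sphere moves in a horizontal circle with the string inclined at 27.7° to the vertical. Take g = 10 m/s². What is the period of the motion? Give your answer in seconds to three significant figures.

r = L sinθ = 0.4198 m. From T sinθ = mω²r and T cosθ = mg: tanθ = ω²r/g, so ω² = g tanθ / r = g/(L cosθ).
ω = √(g/(L cosθ)) = √(10.0/(0.903 × 0.8854)) = √12.51 = 3.537 rad/s.
Period = 2π/ω = 1.777 s.

1.78 s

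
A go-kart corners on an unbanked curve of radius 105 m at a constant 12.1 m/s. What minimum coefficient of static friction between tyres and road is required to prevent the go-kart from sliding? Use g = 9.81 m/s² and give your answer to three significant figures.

0.142

Friction provides the centripetal force: μ_s m g = m v²/r, so μ_s = v²/(g r) = (12.10)²/(9.81 × 105) = 146.4/1030 = 0.1421.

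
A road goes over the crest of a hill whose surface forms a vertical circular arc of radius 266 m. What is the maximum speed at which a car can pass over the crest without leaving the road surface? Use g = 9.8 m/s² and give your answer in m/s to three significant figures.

51.1 m/s

At the crest the centre of the circle is below the car, so the net downward (centripetal) force is mg − N = mv²/r.
The car leaves the road when N → 0, giving v_max = √(g r) = √(9.8 × 266) = 51.06 m/s.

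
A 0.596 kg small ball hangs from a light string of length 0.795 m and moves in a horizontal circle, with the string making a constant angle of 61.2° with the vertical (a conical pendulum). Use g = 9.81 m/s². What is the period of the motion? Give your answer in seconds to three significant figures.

1.24 s

r = L sinθ = 0.6967 m. From T sinθ = mω²r and T cosθ = mg: tanθ = ω²r/g, so ω² = g tanθ / r = g/(L cosθ).
ω = √(g/(L cosθ)) = √(9.81/(0.795 × 0.4818)) = √25.61 = 5.061 rad/s.
Period = 2π/ω = 1.241 s.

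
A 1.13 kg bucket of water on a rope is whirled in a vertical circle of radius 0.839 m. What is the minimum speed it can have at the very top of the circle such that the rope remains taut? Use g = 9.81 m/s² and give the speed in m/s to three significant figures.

At the highest point the centre is directly below, so both the weight and T act inward: T + mg = mv²/r.
At minimum speed T → 0, so mg = mv_min²/r ⇒ v_min = √(g r) = √(9.81 × 0.839) = 2.869 m/s.

2.87 m/s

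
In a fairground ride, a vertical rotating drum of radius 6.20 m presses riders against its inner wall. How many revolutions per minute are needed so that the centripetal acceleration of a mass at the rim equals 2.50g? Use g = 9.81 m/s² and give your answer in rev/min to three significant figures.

Require ω²r = 2.50g, so ω = √(2.50 × 9.81/6.20) = 1.989 rad/s.
In rev/min: ω × 60/(2π) = 1.989 × 60/(2π) = 18.99 rev/min.

19.0 rev/min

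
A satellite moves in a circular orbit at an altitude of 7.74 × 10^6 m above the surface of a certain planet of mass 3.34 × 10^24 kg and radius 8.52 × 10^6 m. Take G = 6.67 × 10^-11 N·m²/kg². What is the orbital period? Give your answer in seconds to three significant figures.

27600 s

r = R + h = 8.52 × 10^6 + 7.74 × 10^6 = 1.626 × 10^7 m. Gravity provides the centripetal force: G M m / r² = m v² / r ⇒ v = √(GM/r) = 3701 m/s.
T = 2πr/v = 2π × 1.626 × 10^7 / 3701 = 27600 s.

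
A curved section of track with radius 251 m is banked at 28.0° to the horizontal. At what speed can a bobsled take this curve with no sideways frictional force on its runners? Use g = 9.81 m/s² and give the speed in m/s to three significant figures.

On a frictionless banked curve, N sinθ = mv²/r and N cosθ = mg, so tanθ = v²/(rg).
v = √(r g tanθ) = √(251 × 9.81 × tan 28.0°) = √(251 × 9.81 × 0.5317) = √1309 = 36.18 m/s.

36.2 m/s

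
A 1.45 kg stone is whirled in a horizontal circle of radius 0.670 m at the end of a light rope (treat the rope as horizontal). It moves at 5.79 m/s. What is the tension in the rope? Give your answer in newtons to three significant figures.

The tension is the only horizontal force, so it supplies the full centripetal force: T = m v²/r = 1.45 × (5.790)²/0.670 = 1.45 × 33.52/0.670 = 72.55 N.

72.6 N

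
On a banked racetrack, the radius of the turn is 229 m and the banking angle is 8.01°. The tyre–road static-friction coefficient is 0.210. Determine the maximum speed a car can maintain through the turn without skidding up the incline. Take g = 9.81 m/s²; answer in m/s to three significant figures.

28.5 m/s

At the maximum speed, friction acts down the slope at its limiting value f = μN. Radially (horizontal, toward centre): N sinθ + μN cosθ = mv²/r. Vertically: N cosθ − μN sinθ = mg.
Dividing: v² = r g (sinθ + μcosθ)/(cosθ − μsinθ).
sinθ + μcosθ = 0.1393 + 0.210×0.9902 = 0.3473; cosθ − μsinθ = 0.9902 − 0.210×0.1393 = 0.9610.
v² = 229 × 9.81 × 0.3473/0.9610 = 811.9 m²/s², so v = 28.49 m/s.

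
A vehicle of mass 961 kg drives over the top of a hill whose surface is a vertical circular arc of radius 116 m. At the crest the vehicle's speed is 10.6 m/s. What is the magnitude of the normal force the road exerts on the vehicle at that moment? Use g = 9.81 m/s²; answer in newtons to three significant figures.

At the crest the centripetal acceleration points downward (toward the centre of the arc), so mg − N = mv²/r.
N = m(g − v²/r) = 961 × (9.81 − (10.6)²/116) = 961 × (9.81 − 0.9686) = 961 × 8.841 = 8497 N.

8500 N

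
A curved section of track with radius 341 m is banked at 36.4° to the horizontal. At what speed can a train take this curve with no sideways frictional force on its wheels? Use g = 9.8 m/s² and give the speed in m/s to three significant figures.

On a frictionless banked curve, N sinθ = mv²/r and N cosθ = mg, so tanθ = v²/(rg).
v = √(r g tanθ) = √(341 × 9.8 × tan 36.4°) = √(341 × 9.8 × 0.7373) = √2464 = 49.64 m/s.

49.6 m/s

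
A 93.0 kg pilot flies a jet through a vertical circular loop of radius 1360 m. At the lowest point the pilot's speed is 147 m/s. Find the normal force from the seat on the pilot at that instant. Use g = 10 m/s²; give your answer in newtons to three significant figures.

At the lowest point, N points up (toward the centre) and the weight mg points down (away from the centre), so the net inward force is N − mg = mv²/r.
N = m(v²/r + g) = 93.0 × ((147)²/1360 + 10.0) = 93.0 × (15.89 + 10.0) = 93.0 × 25.89 = 2408 N.

2410 N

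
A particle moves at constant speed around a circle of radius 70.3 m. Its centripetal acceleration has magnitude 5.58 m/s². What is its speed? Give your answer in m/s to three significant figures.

19.8 m/s

a_c = v²/r ⇒ v = √(a_c · r) = √(5.58 × 70.3) = √392.3 = 19.81 m/s.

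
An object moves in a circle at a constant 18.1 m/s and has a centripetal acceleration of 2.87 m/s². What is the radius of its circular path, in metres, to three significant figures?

a_c = v²/r ⇒ r = v²/a_c = (18.1)²/2.87 = 327.6/2.87 = 114.1 m.

114 m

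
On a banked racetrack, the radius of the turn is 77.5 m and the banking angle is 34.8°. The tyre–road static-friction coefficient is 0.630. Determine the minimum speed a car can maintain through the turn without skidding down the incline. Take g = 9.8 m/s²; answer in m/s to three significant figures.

5.86 m/s

At the minimum speed, friction acts up the slope at its limiting value f = μN. Radially (horizontal, toward centre): N sinθ − μN cosθ = mv²/r. Vertically: N cosθ + μN sinθ = mg.
Dividing: v² = r g (sinθ − μcosθ)/(cosθ + μsinθ).
sinθ − μcosθ = 0.5707 − 0.630×0.8211 = 0.05339; cosθ + μsinθ = 0.8211 + 0.630×0.5707 = 1.181.
v² = 77.5 × 9.8 × 0.05339/1.181 = 34.34 m²/s², so v = 5.860 m/s.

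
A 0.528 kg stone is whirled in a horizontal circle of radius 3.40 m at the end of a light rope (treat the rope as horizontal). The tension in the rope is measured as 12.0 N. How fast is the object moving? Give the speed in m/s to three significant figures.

T = m v²/r ⇒ v = √(T r / m) = √(12.0 × 3.40 / 0.528) = √77.27 = 8.790 m/s.

8.79 m/s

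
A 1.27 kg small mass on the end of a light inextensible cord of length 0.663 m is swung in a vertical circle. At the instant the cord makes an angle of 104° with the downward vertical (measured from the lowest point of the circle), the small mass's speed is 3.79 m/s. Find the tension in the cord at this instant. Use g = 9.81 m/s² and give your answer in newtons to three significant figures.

Take the radial direction toward the centre of the circle as positive. The component of the weight along the string toward the centre is −mg cos φ (φ measured from the bottom), so Newton's second law along the string gives T − mg cos φ = m v²/r.
cos 104° = -0.2419, so T = m(v²/r + g cos φ) = 1.27 × ((3.79)²/0.663 + 9.81 × -0.2419) = 1.27 × (21.67 + (-2.373)) = 1.27 × 19.29 = 24.50 N.

24.5 N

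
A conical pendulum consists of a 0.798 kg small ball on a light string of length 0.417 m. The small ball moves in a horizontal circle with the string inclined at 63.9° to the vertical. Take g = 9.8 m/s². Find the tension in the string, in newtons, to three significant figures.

Vertically the bob has no acceleration, so T cosθ = mg.
T = mg/cosθ = 0.798 × 9.8 / cos 63.9° = 7.820/0.4399 = 17.78 N.

17.8 N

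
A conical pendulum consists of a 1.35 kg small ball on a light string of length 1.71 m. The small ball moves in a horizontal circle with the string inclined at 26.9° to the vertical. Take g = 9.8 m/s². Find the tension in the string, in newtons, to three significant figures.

Vertically the bob has no acceleration, so T cosθ = mg.
T = mg/cosθ = 1.35 × 9.8 / cos 26.9° = 13.23/0.8918 = 14.84 N.

14.8 N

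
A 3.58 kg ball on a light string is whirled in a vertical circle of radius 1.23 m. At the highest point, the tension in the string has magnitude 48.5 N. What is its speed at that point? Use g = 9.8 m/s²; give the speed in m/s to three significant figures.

At the top, T + mg = mv²/r, so v = √(r(T/m + g)) = √(1.23 × (48.5/3.58 + 9.8)) = √(1.23 × 23.35) = √28.72 = 5.359 m/s.

5.36 m/s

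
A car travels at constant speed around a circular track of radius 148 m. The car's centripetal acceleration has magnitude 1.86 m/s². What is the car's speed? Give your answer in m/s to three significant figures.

16.6 m/s

a_c = v²/r ⇒ v = √(a_c · r) = √(1.86 × 148) = √275.3 = 16.59 m/s.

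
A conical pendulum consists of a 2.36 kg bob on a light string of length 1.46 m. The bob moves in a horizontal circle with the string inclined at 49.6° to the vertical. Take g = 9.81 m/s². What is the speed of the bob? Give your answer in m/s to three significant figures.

The radius of the circle is r = L sinθ = 1.46 × sin 49.6° = 1.112 m.
Horizontally T sinθ = mv²/r and vertically T cosθ = mg, so tanθ = v²/(rg).
v = √(r g tanθ) = √(1.112 × 9.81 × 1.175) = √12.82 = 3.580 m/s.

3.58 m/s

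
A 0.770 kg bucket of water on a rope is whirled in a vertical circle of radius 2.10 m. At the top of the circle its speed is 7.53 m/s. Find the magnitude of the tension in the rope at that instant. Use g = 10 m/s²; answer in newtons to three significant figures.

At the top, both T and the weight mg point inward (toward the centre), so T + mg = mv²/r.
T = m(v²/r − g) = 0.770 × ((7.53)²/2.10 − 10.0) = 0.770 × (27.00 − 10.0) = 0.770 × 17.00 = 13.09 N.

13.1 N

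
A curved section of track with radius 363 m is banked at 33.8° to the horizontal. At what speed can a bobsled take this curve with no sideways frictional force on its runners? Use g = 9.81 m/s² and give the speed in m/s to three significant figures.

48.8 m/s

On a frictionless banked curve, N sinθ = mv²/r and N cosθ = mg, so tanθ = v²/(rg).
v = √(r g tanθ) = √(363 × 9.81 × tan 33.8°) = √(363 × 9.81 × 0.6694) = √2384 = 48.83 m/s.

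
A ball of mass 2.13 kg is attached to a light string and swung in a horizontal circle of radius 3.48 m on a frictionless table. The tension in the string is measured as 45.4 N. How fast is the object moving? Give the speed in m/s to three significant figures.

8.61 m/s

T = m v²/r ⇒ v = √(T r / m) = √(45.4 × 3.48 / 2.13) = √74.17 = 8.612 m/s.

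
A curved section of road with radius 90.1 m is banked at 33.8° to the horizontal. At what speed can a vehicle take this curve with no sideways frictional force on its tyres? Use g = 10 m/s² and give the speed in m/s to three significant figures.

24.6 m/s

On a frictionless banked curve, N sinθ = mv²/r and N cosθ = mg, so tanθ = v²/(rg).
v = √(r g tanθ) = √(90.1 × 10.0 × tan 33.8°) = √(90.1 × 10.0 × 0.6694) = √603.2 = 24.56 m/s.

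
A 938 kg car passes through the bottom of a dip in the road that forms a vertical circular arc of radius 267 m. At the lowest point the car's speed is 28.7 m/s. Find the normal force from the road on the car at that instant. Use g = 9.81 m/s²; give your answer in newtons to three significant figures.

12100 N

At the lowest point, N points up (toward the centre) and the weight mg points down (away from the centre), so the net inward force is N − mg = mv²/r.
N = m(v²/r + g) = 938 × ((28.7)²/267 + 9.81) = 938 × (3.085 + 9.81) = 938 × 12.89 = 12100 N.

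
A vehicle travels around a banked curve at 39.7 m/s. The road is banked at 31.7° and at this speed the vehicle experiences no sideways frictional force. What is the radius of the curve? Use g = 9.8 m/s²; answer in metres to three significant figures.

Frictionless banking: tanθ = v²/(rg), so r = v²/(g tanθ).
r = (39.7)²/(9.8 × tan 31.7°) = 1576/(9.8 × 0.6176) = 1576/6.053 = 260.4 m.

260 m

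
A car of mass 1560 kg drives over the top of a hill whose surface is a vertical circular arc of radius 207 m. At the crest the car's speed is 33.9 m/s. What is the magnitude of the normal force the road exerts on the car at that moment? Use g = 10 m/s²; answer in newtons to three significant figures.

6940 N

At the crest the centripetal acceleration points downward (toward the centre of the arc), so mg − N = mv²/r.
N = m(g − v²/r) = 1560 × (10.0 − (33.9)²/207) = 1560 × (10.0 − 5.552) = 1560 × 4.448 = 6939 N.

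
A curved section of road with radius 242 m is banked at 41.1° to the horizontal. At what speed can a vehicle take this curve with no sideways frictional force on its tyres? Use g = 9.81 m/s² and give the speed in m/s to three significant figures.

45.5 m/s

On a frictionless banked curve, N sinθ = mv²/r and N cosθ = mg, so tanθ = v²/(rg).
v = √(r g tanθ) = √(242 × 9.81 × tan 41.1°) = √(242 × 9.81 × 0.8724) = √2071 = 45.51 m/s.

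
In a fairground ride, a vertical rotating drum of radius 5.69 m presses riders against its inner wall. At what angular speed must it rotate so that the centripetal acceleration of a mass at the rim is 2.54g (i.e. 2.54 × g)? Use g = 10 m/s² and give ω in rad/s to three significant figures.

Centripetal acceleration a_c = ω²r. Setting ω²r = 2.54g:
ω = √(2.54g / r) = √(2.54 × 10.0 / 5.69) = √4.464 = 2.113 rad/s.

2.11 rad/s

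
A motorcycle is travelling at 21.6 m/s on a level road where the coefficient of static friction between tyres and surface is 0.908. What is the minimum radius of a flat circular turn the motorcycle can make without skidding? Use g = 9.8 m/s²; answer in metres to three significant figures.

At the limit, μ_s m g = m v²/r, so r_min = v²/(μ_s g) = (21.6)²/(0.908 × 9.8) = 466.6/8.898 = 52.43 m.

52.4 m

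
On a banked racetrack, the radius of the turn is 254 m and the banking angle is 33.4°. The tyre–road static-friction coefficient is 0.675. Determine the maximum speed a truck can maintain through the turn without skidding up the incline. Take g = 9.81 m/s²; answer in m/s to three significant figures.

77.4 m/s

At the maximum speed, friction acts down the slope at its limiting value f = μN. Radially (horizontal, toward centre): N sinθ + μN cosθ = mv²/r. Vertically: N cosθ − μN sinθ = mg.
Dividing: v² = r g (sinθ + μcosθ)/(cosθ − μsinθ).
sinθ + μcosθ = 0.5505 + 0.675×0.8348 = 1.114; cosθ − μsinθ = 0.8348 − 0.675×0.5505 = 0.4633.
v² = 254 × 9.81 × 1.114/0.4633 = 5992 m²/s², so v = 77.41 m/s.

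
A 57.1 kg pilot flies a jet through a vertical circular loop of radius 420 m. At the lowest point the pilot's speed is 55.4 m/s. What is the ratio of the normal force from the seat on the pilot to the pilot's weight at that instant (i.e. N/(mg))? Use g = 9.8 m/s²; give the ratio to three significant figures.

1.75

At the bottom, N − mg = mv²/r, so N = m(v²/r + g) and N/(mg) = v²/(rg) + 1 = (55.4)²/(420 × 9.8) + 1 = 0.7457 + 1 = 1.746.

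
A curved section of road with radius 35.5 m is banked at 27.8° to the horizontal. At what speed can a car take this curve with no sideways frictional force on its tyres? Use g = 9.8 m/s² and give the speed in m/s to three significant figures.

13.5 m/s

On a frictionless banked curve, N sinθ = mv²/r and N cosθ = mg, so tanθ = v²/(rg).
v = √(r g tanθ) = √(35.5 × 9.8 × tan 27.8°) = √(35.5 × 9.8 × 0.5272) = √183.4 = 13.54 m/s.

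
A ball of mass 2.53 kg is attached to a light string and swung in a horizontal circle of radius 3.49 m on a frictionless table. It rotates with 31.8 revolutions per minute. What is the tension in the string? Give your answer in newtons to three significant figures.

97.9 N

ω = 31.8 rev/min × 2π/60 = 3.330 rad/s, so v = ωr = 3.330 × 3.49 = 11.62 m/s.
The tension is the only horizontal force, so it supplies the full centripetal force: T = m v²/r = 2.53 × (11.62)²/3.49 = 2.53 × 135.1/3.49 = 97.92 N.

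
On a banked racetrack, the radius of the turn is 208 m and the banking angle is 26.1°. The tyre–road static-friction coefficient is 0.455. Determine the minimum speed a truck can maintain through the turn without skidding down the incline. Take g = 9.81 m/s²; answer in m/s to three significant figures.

7.63 m/s

At the minimum speed, friction acts up the slope at its limiting value f = μN. Radially (horizontal, toward centre): N sinθ − μN cosθ = mv²/r. Vertically: N cosθ + μN sinθ = mg.
Dividing: v² = r g (sinθ − μcosθ)/(cosθ + μsinθ).
sinθ − μcosθ = 0.4399 − 0.455×0.8980 = 0.03134; cosθ + μsinθ = 0.8980 + 0.455×0.4399 = 1.098.
v² = 208 × 9.81 × 0.03134/1.098 = 58.22 m²/s², so v = 7.630 m/s.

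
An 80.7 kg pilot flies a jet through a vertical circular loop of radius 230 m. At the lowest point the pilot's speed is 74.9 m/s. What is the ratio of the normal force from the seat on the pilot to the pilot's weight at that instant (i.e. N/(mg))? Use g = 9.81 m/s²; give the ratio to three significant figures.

3.49

At the bottom, N − mg = mv²/r, so N = m(v²/r + g) and N/(mg) = v²/(rg) + 1 = (74.9)²/(230 × 9.81) + 1 = 2.486 + 1 = 3.486.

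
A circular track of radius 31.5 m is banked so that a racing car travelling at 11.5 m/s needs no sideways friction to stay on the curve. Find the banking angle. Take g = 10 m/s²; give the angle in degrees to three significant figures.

22.8°

For a frictionless banked turn: horizontally N sinθ = mv²/r and vertically N cosθ = mg.
Dividing: tanθ = v²/(r g) = (11.5)²/(31.5 × 10.0) = 132.2/315.0 = 0.4198.
θ = arctan(0.4198) = 22.77°.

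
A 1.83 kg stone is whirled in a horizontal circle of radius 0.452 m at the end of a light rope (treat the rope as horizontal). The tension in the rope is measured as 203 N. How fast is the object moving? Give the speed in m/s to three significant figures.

T = m v²/r ⇒ v = √(T r / m) = √(203 × 0.452 / 1.83) = √50.14 = 7.081 m/s.

7.08 m/s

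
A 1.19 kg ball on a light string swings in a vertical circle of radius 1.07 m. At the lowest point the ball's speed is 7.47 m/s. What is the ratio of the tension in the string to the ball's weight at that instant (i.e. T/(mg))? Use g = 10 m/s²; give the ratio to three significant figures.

At the bottom, T − mg = mv²/r, so T = m(v²/r + g) and T/(mg) = v²/(rg) + 1 = (7.47)²/(1.07 × 10.0) + 1 = 5.215 + 1 = 6.215.

6.22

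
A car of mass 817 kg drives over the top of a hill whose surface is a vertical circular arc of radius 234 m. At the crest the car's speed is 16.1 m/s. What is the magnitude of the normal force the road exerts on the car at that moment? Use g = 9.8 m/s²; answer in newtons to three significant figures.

At the crest the centripetal acceleration points downward (toward the centre of the arc), so mg − N = mv²/r.
N = m(g − v²/r) = 817 × (9.8 − (16.1)²/234) = 817 × (9.8 − 1.108) = 817 × 8.692 = 7102 N.

7100 N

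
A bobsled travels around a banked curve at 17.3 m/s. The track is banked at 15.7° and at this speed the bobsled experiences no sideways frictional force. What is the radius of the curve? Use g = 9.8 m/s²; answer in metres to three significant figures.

Frictionless banking: tanθ = v²/(rg), so r = v²/(g tanθ).
r = (17.3)²/(9.8 × tan 15.7°) = 299.3/(9.8 × 0.2811) = 299.3/2.755 = 108.6 m.

109 m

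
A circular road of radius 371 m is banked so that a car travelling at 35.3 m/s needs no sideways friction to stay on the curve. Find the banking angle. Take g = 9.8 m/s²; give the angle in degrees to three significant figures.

18.9°

With no friction, the horizontal component of the normal force provides the centripetal force: N sinθ = mv²/r, while N cosθ = mg vertically.
Dividing: tanθ = v²/(r g) = (35.3)²/(371 × 9.8) = 1246/3636 = 0.3427.
θ = arctan(0.3427) = 18.92°.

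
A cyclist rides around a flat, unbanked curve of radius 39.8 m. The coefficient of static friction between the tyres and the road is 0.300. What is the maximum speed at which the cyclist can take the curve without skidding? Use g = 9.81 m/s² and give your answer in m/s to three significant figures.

The only inward force on a level bend is static friction, so at the limit f_s = μ_s N = μ_s m g = m v²/r.
Mass cancels: v_max = √(μ_s g r) = √(0.300 × 9.81 × 39.8) = √117.1 = 10.82 m/s.

10.8 m/s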